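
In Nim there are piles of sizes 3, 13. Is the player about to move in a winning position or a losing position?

Nim-sum: 3 ⊕ 13 = 14.
The nim-sum is 14 ≠ 0, so this is an N-position: the player to move can win.

Winning position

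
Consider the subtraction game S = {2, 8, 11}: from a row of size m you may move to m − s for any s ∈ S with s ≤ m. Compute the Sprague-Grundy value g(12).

Grundy values for subtraction set {2, 8, 11}:
g(0) = mex{} = 0
g(1) = mex{} = 0
g(2) = mex{0} = 1
g(3) = mex{0} = 1
g(4) = mex{1} = 0
g(5) = mex{1} = 0
g(6) = mex{0} = 1
g(7) = mex{0} = 1
g(8) = mex{0,1} = 2
g(9) = mex{0,1} = 2
g(10) = mex{1,2} = 0
g(11) = mex{0,1,2} = 3
g(12) = mex{0} = 1
So g(12) = 1.

1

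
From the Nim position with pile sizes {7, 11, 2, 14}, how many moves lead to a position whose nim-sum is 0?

Bitwise XOR of the heap sizes:
  0111  (7)
  1011  (11)
  0010  (2)
  1110  (14)
  ----
  0000  (0)
The nim-sum is already 0, so every move leaves a nonzero nim-sum — there are no winning moves.

0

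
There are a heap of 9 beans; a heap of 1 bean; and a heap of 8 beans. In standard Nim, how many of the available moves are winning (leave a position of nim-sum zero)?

0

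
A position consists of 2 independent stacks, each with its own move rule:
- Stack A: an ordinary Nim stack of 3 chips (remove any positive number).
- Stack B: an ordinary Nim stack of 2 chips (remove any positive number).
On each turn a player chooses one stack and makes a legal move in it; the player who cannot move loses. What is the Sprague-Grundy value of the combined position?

Stack A is a plain Nim stack of size 3, so its Grundy value is 3.
Stack B is a plain Nim stack of size 2, so its Grundy value is 2.
The value of a disjunctive sum is the nim-sum of the parts.
Combined value = 3 ⊕ 2 = 1.

1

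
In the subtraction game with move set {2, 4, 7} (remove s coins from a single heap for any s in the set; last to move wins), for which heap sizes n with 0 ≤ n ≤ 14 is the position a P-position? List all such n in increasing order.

Build the Grundy sequence with g(k) = mex{g(k−s) : s ∈ {2, 4, 7}, s ≤ k}:
k:     0  1  2  3  4  5  6  7  8  9 10 11 12 13 14
g(k):  0  0  1  1  2  2  0  3  1  0  2  1  0  2  1
The P-positions (g = 0) in 0..14 are 0, 1, 6, 9, 12.

0, 1, 6, 9, 12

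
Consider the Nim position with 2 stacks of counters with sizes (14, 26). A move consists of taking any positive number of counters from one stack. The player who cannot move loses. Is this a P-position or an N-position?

Compute the nim-sum pairwise:
14 ⊕ 26 = 20
The nim-sum is 20 ≠ 0, so this is an N-position: the player to move can win.

N-position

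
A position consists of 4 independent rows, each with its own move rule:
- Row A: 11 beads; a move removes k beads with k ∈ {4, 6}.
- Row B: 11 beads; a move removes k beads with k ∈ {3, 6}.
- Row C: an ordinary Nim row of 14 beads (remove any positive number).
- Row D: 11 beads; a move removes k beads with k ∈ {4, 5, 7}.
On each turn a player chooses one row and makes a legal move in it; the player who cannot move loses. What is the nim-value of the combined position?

Build the Grundy sequence for row A with g(k) = mex{g(k−s) : s ∈ {4, 6}, s ≤ k}:
g(0) = mex{} = 0
g(1) = mex{} = 0
g(2) = mex{} = 0
g(3) = mex{} = 0
g(4) = mex{0} = 1
g(5) = mex{0} = 1
g(6) = mex{0} = 1
g(7) = mex{0} = 1
g(8) = mex{0,1} = 2
g(9) = mex{0,1} = 2
g(10) = mex{1} = 0
g(11) = mex{1} = 0
So g(11) = 0.
For row B, compute g(0), g(1), … with moves {3, 6}:
g(0) = mex{} = 0
g(1) = mex{} = 0
g(2) = mex{} = 0
g(3) = mex{0} = 1
g(4) = mex{0} = 1
g(5) = mex{0} = 1
g(6) = mex{0,1} = 2
g(7) = mex{0,1} = 2
g(8) = mex{0,1} = 2
g(9) = mex{1,2} = 0
g(10) = mex{1,2} = 0
g(11) = mex{1,2} = 0
So g(11) = 0.
Row C is a plain Nim row of size 14, so its Grundy value is 14.
Grundy values for row D (subtraction set {4, 5, 7}):
k:     0  1  2  3  4  5  6  7  8  9 10 11
g(k):  0  0  0  0  1  1  1  1  2  2  2  0
So g(11) = 0.
By the Sprague-Grundy theorem, the Grundy value of a sum of independent games is the XOR of the component values.
Combined value = 0 XOR 0 XOR 14 XOR 0 = 14.

14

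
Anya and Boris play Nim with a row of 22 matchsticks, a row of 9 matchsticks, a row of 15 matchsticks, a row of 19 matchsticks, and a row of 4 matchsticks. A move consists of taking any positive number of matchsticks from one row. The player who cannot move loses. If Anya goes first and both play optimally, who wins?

Write each in binary and XOR column by column:
  10110  (22)
  01001  (9)
  01111  (15)
  10011  (19)
  00100  (4)
  -----
  00111  (7)
The nim-sum is 7 ≠ 0, so this is an N-position: the player to move can win; Anya has a winning move.

Anya wins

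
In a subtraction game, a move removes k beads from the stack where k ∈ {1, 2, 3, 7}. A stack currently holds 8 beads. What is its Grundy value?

0

Grundy values for subtraction set {1, 2, 3, 7}:
k:     0  1  2  3  4  5  6  7  8
g(k):  0  1  2  3  0  1  2  3  0
So g(8) = 0.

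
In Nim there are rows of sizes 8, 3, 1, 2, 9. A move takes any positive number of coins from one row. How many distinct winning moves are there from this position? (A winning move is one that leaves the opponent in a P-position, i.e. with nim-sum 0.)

3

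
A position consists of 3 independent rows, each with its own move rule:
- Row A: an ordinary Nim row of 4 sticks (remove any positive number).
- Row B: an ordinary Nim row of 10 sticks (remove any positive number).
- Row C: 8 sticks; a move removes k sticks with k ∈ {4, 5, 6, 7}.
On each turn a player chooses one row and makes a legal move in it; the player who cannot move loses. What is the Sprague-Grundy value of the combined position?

12

Row A is a plain Nim row of size 4, so its Grundy value is 4.
Row B is a plain Nim row of size 10, so its Grundy value is 10.
For row C, compute g(0), g(1), … with moves {4, 5, 6, 7}:
k:     0  1  2  3  4  5  6  7  8
g(k):  0  0  0  0  1  1  1  1  2
So g(8) = 2.
By the Sprague-Grundy theorem, the Grundy value of a sum of independent games is the XOR of the component values.
Combined value = 4 XOR 10 XOR 2 = 12.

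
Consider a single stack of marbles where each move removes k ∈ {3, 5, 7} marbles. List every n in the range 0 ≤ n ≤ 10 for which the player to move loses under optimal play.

Grundy values for subtraction set {3, 5, 7}:
k:     0  1  2  3  4  5  6  7  8  9 10
g(k):  0  0  0  1  1  1  2  2  2  3  0
The P-positions (g = 0) in 0..10 are 0, 1, 2, 10.

0, 1, 2, 10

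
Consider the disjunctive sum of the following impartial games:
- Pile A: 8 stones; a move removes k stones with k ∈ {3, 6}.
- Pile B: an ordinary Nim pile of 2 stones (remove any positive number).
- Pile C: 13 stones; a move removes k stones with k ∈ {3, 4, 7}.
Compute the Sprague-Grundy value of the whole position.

1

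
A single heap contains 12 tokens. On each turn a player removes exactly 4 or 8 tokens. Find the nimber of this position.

0

Build the Grundy sequence with g(k) = mex{g(k−s) : s ∈ {4, 8}, s ≤ k}:
g(0) = mex{} = 0
g(1) = mex{} = 0
g(2) = mex{} = 0
g(3) = mex{} = 0
g(4) = mex{0} = 1
g(5) = mex{0} = 1
g(6) = mex{0} = 1
g(7) = mex{0} = 1
g(8) = mex{0,1} = 2
g(9) = mex{0,1} = 2
g(10) = mex{0,1} = 2
g(11) = mex{0,1} = 2
g(12) = mex{1,2} = 0
So g(12) = 0.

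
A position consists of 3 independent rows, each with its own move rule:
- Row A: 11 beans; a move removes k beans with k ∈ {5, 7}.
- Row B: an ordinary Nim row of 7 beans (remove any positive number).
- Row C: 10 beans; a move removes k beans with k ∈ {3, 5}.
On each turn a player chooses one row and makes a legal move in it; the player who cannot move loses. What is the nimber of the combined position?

5

Grundy values for row A (subtraction set {5, 7}):
k:     0  1  2  3  4  5  6  7  8  9 10 11
g(k):  0  0  0  0  0  1  1  1  1  1  2  2
So g(11) = 2.
Row B is a plain Nim row of size 7, so its Grundy value is 7.
Build the Grundy sequence for row C with g(k) = mex{g(k−s) : s ∈ {3, 5}, s ≤ k}:
g(0) = mex{} = 0
g(1) = mex{} = 0
g(2) = mex{} = 0
g(3) = mex{0} = 1
g(4) = mex{0} = 1
g(5) = mex{0} = 1
g(6) = mex{0,1} = 2
g(7) = mex{0,1} = 2
g(8) = mex{1} = 0
g(9) = mex{1,2} = 0
g(10) = mex{1,2} = 0
So g(10) = 0.
By the Sprague-Grundy theorem, the Grundy value of a sum of independent games is the XOR of the component values.
Combined value = 2 ⊕ 7 ⊕ 0 = 5.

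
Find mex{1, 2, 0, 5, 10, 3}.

The values 0, 1, 2, 3 are all present; 4 is the first non-negative integer missing from the set.

4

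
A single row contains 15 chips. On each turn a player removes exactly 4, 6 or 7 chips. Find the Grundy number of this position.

1

Grundy values for subtraction set {4, 6, 7}:
k:     0  1  2  3  4  5  6  7  8  9 10 11 12 13 14 15
g(k):  0  0  0  0  1  1  1  1  2  2  2  0  0  0  0  1
So g(15) = 1.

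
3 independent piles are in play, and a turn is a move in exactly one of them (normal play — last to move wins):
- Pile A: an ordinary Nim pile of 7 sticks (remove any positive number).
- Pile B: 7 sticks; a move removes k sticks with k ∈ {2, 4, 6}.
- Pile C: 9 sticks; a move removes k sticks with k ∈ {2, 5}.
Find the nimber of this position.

5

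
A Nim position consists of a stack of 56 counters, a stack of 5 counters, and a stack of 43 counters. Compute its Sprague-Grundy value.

22

Compute the nim-sum pairwise:
56 ⊕ 5 = 61
61 ⊕ 43 = 22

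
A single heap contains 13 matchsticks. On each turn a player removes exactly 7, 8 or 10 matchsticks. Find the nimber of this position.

Build the Grundy sequence with g(k) = mex{g(k−s) : s ∈ {7, 8, 10}, s ≤ k}:
g(0) = mex{} = 0
g(1) = mex{} = 0
g(2) = mex{} = 0
g(3) = mex{} = 0
g(4) = mex{} = 0
g(5) = mex{} = 0
g(6) = mex{} = 0
g(7) = mex{0} = 1
g(8) = mex{0} = 1
g(9) = mex{0} = 1
g(10) = mex{0} = 1
g(11) = mex{0} = 1
g(12) = mex{0} = 1
g(13) = mex{0} = 1
So g(13) = 1.

1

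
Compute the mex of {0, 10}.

1

0 is in the set but 1 is not, so the mex is 1.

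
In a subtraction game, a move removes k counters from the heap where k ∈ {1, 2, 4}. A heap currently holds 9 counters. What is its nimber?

0

Compute g(0), g(1), … for moves {1, 2, 4}:
g(0) = mex{} = 0
g(1) = mex{0} = 1
g(2) = mex{0,1} = 2
g(3) = mex{1,2} = 0
g(4) = mex{0,2} = 1
g(5) = mex{0,1} = 2
g(6) = mex{1,2} = 0
g(7) = mex{0,2} = 1
g(8) = mex{0,1} = 2
g(9) = mex{1,2} = 0
So g(9) = 0.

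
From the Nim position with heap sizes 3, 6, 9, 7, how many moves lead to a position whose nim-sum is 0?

Bitwise XOR of the heap sizes:
  0011  (3)
  0110  (6)
  1001  (9)
  0111  (7)
  ----
  1011  (11)
The overall nim-sum is X = 11. A heap of size p has a winning move iff p XOR X < p (reduce it to p XOR X).
  3: 3 XOR 11 = 8 ≥ 3 — no move.
  6: 6 XOR 11 = 13 ≥ 6 — no move.
  9: 9 XOR 11 = 2 < 9 — winning move (to 2).
  7: 7 XOR 11 = 12 ≥ 7 — no move.
That gives 1 winning move.

1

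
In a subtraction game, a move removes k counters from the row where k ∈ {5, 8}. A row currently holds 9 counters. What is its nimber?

Build the Grundy sequence with g(k) = mex{g(k−s) : s ∈ {5, 8}, s ≤ k}:
k:     0  1  2  3  4  5  6  7  8  9
g(k):  0  0  0  0  0  1  1  1  1  1
So g(9) = 1.

1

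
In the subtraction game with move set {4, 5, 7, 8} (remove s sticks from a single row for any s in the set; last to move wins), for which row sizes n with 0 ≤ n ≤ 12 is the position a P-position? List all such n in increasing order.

0, 1, 2, 3, 12

Compute g(0), g(1), … for moves {4, 5, 7, 8}:
k:     0  1  2  3  4  5  6  7  8  9 10 11 12
g(k):  0  0  0  0  1  1  1  1  2  2  2  2  0
The P-positions (g = 0) in 0..12 are 0, 1, 2, 3, 12.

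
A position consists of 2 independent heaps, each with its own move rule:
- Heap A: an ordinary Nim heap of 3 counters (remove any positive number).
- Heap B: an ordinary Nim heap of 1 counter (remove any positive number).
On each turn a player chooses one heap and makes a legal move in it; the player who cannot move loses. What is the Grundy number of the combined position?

2

Heap A is a plain Nim heap of size 3, so its Grundy value is 3.
Heap B is a plain Nim heap of size 1, so its Grundy value is 1.
By the Sprague-Grundy theorem, the Grundy value of a sum of independent games is the XOR of the component values.
Combined value = 3 ⊕ 1 = 2.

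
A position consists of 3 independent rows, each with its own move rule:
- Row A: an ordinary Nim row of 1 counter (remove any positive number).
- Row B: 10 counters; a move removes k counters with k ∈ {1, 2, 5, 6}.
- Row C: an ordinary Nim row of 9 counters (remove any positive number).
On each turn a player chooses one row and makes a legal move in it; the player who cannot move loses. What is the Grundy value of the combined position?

Row A is a plain Nim row of size 1, so its Grundy value is 1.
Grundy values for row B (subtraction set {1, 2, 5, 6}):
k:     0  1  2  3  4  5  6  7  8  9 10
g(k):  0  1  2  0  1  2  3  0  1  2  0
So g(10) = 0.
Row C is a plain Nim row of size 9, so its Grundy value is 9.
By the Sprague-Grundy theorem, the Grundy value of a sum of independent games is the XOR of the component values.
Combined value = 1 XOR 0 XOR 9 = 8.

8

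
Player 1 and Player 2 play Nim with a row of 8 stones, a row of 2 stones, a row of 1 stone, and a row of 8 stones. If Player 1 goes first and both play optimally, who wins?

Compute the nim-sum pairwise:
8 XOR 2 = 10
10 XOR 1 = 11
11 XOR 8 = 3
The nim-sum is 3 ≠ 0, so this is an N-position: the player to move can win; Player 1 has a winning move.

Player 1 wins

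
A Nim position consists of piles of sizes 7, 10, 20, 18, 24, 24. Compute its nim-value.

Compute the nim-sum pairwise:
7 ^ 10 = 13
13 ^ 20 = 25
25 ^ 18 = 11
11 ^ 24 = 19
19 ^ 24 = 11

11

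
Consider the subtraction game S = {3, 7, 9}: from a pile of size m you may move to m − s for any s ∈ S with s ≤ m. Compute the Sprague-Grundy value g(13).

2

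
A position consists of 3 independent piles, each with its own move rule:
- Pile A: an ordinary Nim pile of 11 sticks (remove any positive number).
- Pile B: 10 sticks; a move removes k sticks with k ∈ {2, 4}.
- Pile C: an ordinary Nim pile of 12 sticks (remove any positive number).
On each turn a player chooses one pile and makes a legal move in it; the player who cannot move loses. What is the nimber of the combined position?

5

Pile A is a plain Nim pile of size 11, so its Grundy value is 11.
Build the Grundy sequence for pile B with g(k) = mex{g(k−s) : s ∈ {2, 4}, s ≤ k}:
k:     0  1  2  3  4  5  6  7  8  9 10
g(k):  0  0  1  1  2  2  0  0  1  1  2
So g(10) = 2.
Pile C is a plain Nim pile of size 12, so its Grundy value is 12.
By the Sprague-Grundy theorem, the Grundy value of a sum of independent games is the XOR of the component values.
Combined value = 11 ⊕ 2 ⊕ 12 = 5.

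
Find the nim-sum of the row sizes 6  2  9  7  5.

Bitwise XOR of the heap sizes:
  0110  (6)
  0010  (2)
  1001  (9)
  0111  (7)
  0101  (5)
  ----
  1111  (15)

15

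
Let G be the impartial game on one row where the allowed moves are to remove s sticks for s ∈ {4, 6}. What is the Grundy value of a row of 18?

Grundy values for subtraction set {4, 6}:
k:     0  1  2  3  4  5  6  7  8  9 10 11 12 13 14 15 16 17 18
g(k):  0  0  0  0  1  1  1  1  2  2  0  0  0  0  1  1  1  1  2
So g(18) = 2.

2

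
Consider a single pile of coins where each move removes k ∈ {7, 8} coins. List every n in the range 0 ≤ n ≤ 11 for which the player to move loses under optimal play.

0, 1, 2, 3, 4, 5, 6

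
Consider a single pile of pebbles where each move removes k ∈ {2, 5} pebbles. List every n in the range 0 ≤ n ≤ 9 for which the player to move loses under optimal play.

0, 1, 4, 7, 8

Compute g(0), g(1), … for moves {2, 5}:
g(0) = mex{} = 0
g(1) = mex{} = 0
g(2) = mex{0} = 1
g(3) = mex{0} = 1
g(4) = mex{1} = 0
g(5) = mex{0,1} = 2
g(6) = mex{0} = 1
g(7) = mex{1,2} = 0
g(8) = mex{1} = 0
g(9) = mex{0} = 1
The P-positions (g = 0) in 0..9 are 0, 1, 4, 7, 8.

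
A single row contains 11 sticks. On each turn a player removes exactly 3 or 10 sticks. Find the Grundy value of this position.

1

Grundy values for subtraction set {3, 10}:
g(0) = mex{} = 0
g(1) = mex{} = 0
g(2) = mex{} = 0
g(3) = mex{0} = 1
g(4) = mex{0} = 1
g(5) = mex{0} = 1
g(6) = mex{1} = 0
g(7) = mex{1} = 0
g(8) = mex{1} = 0
g(9) = mex{0} = 1
g(10) = mex{0} = 1
g(11) = mex{0} = 1
So g(11) = 1.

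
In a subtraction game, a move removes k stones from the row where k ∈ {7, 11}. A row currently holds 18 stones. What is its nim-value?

Build the Grundy sequence with g(k) = mex{g(k−s) : s ∈ {7, 11}, s ≤ k}:
k:     0  1  2  3  4  5  6  7  8  9 10 11 12 13 14 15 16 17 18
g(k):  0  0  0  0  0  0  0  1  1  1  1  1  1  1  2  2  2  2  0
So g(18) = 0.

0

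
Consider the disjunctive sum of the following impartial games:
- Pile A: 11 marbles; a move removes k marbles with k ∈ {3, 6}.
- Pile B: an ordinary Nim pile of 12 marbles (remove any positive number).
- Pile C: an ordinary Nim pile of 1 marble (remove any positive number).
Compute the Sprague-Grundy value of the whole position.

13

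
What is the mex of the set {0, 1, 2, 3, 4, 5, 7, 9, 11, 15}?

6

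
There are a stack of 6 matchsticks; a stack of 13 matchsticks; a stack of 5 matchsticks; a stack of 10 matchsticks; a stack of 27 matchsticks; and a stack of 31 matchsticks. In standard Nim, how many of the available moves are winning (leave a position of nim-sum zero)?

Compute the nim-sum pairwise:
6 XOR 13 = 11
11 XOR 5 = 14
14 XOR 10 = 4
4 XOR 27 = 31
31 XOR 31 = 0
The nim-sum is already 0, so every move leaves a nonzero nim-sum — there are no winning moves.

0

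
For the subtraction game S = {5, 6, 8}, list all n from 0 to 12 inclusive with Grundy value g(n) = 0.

Compute g(0), g(1), … for moves {5, 6, 8}:
g(0) = mex{} = 0
g(1) = mex{} = 0
g(2) = mex{} = 0
g(3) = mex{} = 0
g(4) = mex{} = 0
g(5) = mex{0} = 1
g(6) = mex{0} = 1
g(7) = mex{0} = 1
g(8) = mex{0} = 1
g(9) = mex{0} = 1
g(10) = mex{0,1} = 2
g(11) = mex{0,1} = 2
g(12) = mex{0,1} = 2
The P-positions (g = 0) in 0..12 are 0, 1, 2, 3, 4.

0, 1, 2, 3, 4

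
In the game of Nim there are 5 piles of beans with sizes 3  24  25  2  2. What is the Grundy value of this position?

Nim-sum: 3 XOR 24 XOR 25 XOR 2 XOR 2 = 2.

2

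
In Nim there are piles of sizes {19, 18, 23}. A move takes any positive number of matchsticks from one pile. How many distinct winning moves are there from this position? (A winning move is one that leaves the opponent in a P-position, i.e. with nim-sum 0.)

3

Nim-sum: 19 ^ 18 ^ 23 = 22.
The overall nim-sum is X = 22. A pile of size p has a winning move iff p XOR X < p (reduce it to p XOR X).
  19: 19 XOR 22 = 5 < 19 — winning move (to 5).
  18: 18 XOR 22 = 4 < 18 — winning move (to 4).
  23: 23 XOR 22 = 1 < 23 — winning move (to 1).
That gives 3 winning moves.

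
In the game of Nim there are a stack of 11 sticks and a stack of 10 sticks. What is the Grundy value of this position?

1

Write each in binary and XOR column by column:
  1011  (11)
  1010  (10)
  ----
  0001  (1)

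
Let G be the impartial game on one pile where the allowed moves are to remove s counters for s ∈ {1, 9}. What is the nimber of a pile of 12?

Compute g(0), g(1), … for moves {1, 9}:
k:     0  1  2  3  4  5  6  7  8  9 10 11 12
g(k):  0  1  0  1  0  1  0  1  0  1  0  1  0
So g(12) = 0.

0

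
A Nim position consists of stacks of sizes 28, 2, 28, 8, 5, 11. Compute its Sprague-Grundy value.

4

Compute the nim-sum pairwise:
28 ⊕ 2 = 30
30 ⊕ 28 = 2
2 ⊕ 8 = 10
10 ⊕ 5 = 15
15 ⊕ 11 = 4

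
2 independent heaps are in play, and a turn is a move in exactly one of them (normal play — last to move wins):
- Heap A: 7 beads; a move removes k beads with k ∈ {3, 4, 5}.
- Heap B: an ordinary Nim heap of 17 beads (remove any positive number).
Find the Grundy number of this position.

19

Build the Grundy sequence for heap A with g(k) = mex{g(k−s) : s ∈ {3, 4, 5}, s ≤ k}:
g(0) = mex{} = 0
g(1) = mex{} = 0
g(2) = mex{} = 0
g(3) = mex{0} = 1
g(4) = mex{0} = 1
g(5) = mex{0} = 1
g(6) = mex{0,1} = 2
g(7) = mex{0,1} = 2
So g(7) = 2.
Heap B is a plain Nim heap of size 17, so its Grundy value is 17.
The value of a disjunctive sum is the nim-sum of the parts.
Combined value = 2 ⊕ 17 = 19.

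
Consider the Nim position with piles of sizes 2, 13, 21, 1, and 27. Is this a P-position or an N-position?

P-position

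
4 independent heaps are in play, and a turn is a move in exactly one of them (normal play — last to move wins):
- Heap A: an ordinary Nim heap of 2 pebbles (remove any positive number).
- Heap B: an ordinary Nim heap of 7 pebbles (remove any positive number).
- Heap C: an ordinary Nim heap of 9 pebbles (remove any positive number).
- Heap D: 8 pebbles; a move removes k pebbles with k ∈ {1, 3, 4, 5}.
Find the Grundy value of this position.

Heap A is a plain Nim heap of size 2, so its Grundy value is 2.
Heap B is a plain Nim heap of size 7, so its Grundy value is 7.
Heap C is a plain Nim heap of size 9, so its Grundy value is 9.
Build the Grundy sequence for heap D with g(k) = mex{g(k−s) : s ∈ {1, 3, 4, 5}, s ≤ k}:
k:     0  1  2  3  4  5  6  7  8
g(k):  0  1  0  1  2  3  2  3  0
So g(8) = 0.
The value of a disjunctive sum is the nim-sum of the parts.
Combined value = 2 XOR 7 XOR 9 XOR 0 = 12.

12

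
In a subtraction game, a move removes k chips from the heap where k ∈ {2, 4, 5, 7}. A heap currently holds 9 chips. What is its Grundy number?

0

Compute g(0), g(1), … for moves {2, 4, 5, 7}:
k:     0  1  2  3  4  5  6  7  8  9
g(k):  0  0  1  1  2  2  3  3  4  0
So g(9) = 0.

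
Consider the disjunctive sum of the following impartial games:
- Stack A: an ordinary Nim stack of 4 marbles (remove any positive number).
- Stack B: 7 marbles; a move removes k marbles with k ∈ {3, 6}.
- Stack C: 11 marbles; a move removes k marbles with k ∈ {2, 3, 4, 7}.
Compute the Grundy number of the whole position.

6

Stack A is a plain Nim stack of size 4, so its Grundy value is 4.
Grundy values for stack B (subtraction set {3, 6}):
g(0) = mex{} = 0
g(1) = mex{} = 0
g(2) = mex{} = 0
g(3) = mex{0} = 1
g(4) = mex{0} = 1
g(5) = mex{0} = 1
g(6) = mex{0,1} = 2
g(7) = mex{0,1} = 2
So g(7) = 2.
For stack C, compute g(0), g(1), … with moves {2, 3, 4, 7}:
k:     0  1  2  3  4  5  6  7  8  9 10 11
g(k):  0  0  1  1  2  2  0  3  1  4  2  0
So g(11) = 0.
By the Sprague-Grundy theorem, the Grundy value of a sum of independent games is the XOR of the component values.
Combined value = 4 XOR 2 XOR 0 = 6.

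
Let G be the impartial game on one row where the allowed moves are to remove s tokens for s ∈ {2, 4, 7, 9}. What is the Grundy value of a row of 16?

Grundy values for subtraction set {2, 4, 7, 9}:
k:     0  1  2  3  4  5  6  7  8  9 10 11 12 13 14 15 16
g(k):  0  0  1  1  2  2  0  3  1  4  2  0  0  1  1  2  2
So g(16) = 2.

2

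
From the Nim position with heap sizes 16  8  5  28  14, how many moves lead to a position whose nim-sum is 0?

Nim-sum: 16 XOR 8 XOR 5 XOR 28 XOR 14 = 15.
The overall nim-sum is X = 15. A heap of size p has a winning move iff p XOR X < p (reduce it to p XOR X).
  16: 16 XOR 15 = 31 ≥ 16 — no move.
  8: 8 XOR 15 = 7 < 8 — winning move (to 7).
  5: 5 XOR 15 = 10 ≥ 5 — no move.
  28: 28 XOR 15 = 19 < 28 — winning move (to 19).
  14: 14 XOR 15 = 1 < 14 — winning move (to 1).
That gives 3 winning moves.

3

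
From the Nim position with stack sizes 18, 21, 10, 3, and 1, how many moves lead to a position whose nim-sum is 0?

1

Compute the nim-sum pairwise:
18 XOR 21 = 7
7 XOR 10 = 13
13 XOR 3 = 14
14 XOR 1 = 15
The overall nim-sum is X = 15. A stack of size p has a winning move iff p XOR X < p (reduce it to p XOR X).
  18: 18 XOR 15 = 29 ≥ 18 — no move.
  21: 21 XOR 15 = 26 ≥ 21 — no move.
  10: 10 XOR 15 = 5 < 10 — winning move (to 5).
  3: 3 XOR 15 = 12 ≥ 3 — no move.
  1: 1 XOR 15 = 14 ≥ 1 — no move.
That gives 1 winning move.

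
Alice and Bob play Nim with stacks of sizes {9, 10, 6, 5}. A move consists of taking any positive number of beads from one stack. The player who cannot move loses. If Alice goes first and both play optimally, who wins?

Bob wins

Nim-sum: 9 ⊕ 10 ⊕ 6 ⊕ 5 = 0.
The nim-sum is 0, so this is a P-position: the player to move is in a losing position under optimal play; Alice is about to move from it and so loses — Bob wins.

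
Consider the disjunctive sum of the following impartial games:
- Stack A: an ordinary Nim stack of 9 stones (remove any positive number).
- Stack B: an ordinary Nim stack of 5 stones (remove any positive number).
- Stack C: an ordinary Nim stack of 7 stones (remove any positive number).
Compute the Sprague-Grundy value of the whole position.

11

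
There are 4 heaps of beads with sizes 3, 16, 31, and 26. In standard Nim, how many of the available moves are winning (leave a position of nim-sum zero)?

3

Nim-sum: 3 ^ 16 ^ 31 ^ 26 = 22.
The overall nim-sum is X = 22. A heap of size p has a winning move iff p XOR X < p (reduce it to p XOR X).
  3: 3 XOR 22 = 21 ≥ 3 — no move.
  16: 16 XOR 22 = 6 < 16 — winning move (to 6).
  31: 31 XOR 22 = 9 < 31 — winning move (to 9).
  26: 26 XOR 22 = 12 < 26 — winning move (to 12).
That gives 3 winning moves.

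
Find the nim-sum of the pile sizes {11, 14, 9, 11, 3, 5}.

1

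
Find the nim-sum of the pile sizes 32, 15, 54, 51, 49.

Nim-sum: 32 ⊕ 15 ⊕ 54 ⊕ 51 ⊕ 49 = 27.

27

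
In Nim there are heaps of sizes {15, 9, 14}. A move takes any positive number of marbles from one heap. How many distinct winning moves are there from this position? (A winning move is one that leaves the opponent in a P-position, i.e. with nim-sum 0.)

3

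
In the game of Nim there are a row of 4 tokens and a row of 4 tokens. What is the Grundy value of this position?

0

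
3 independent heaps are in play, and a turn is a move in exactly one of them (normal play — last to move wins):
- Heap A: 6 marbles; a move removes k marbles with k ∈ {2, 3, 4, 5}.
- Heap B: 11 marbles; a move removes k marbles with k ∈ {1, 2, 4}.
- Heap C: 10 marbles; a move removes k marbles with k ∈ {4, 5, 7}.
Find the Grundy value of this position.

Grundy values for heap A (subtraction set {2, 3, 4, 5}):
k:     0  1  2  3  4  5  6
g(k):  0  0  1  1  2  2  3
So g(6) = 3.
Grundy values for heap B (subtraction set {1, 2, 4}):
k:     0  1  2  3  4  5  6  7  8  9 10 11
g(k):  0  1  2  0  1  2  0  1  2  0  1  2
So g(11) = 2.
For heap C, compute g(0), g(1), … with moves {4, 5, 7}:
k:     0  1  2  3  4  5  6  7  8  9 10
g(k):  0  0  0  0  1  1  1  1  2  2  2
So g(10) = 2.
By the Sprague-Grundy theorem, the Grundy value of a sum of independent games is the XOR of the component values.
Combined value = 3 XOR 2 XOR 2 = 3.

3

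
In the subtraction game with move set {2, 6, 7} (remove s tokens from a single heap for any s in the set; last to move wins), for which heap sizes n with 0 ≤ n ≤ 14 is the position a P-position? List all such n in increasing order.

Build the Grundy sequence with g(k) = mex{g(k−s) : s ∈ {2, 6, 7}, s ≤ k}:
k:     0  1  2  3  4  5  6  7  8  9 10 11 12 13 14
g(k):  0  0  1  1  0  0  1  1  2  0  3  1  2  0  0
The P-positions (g = 0) in 0..14 are 0, 1, 4, 5, 9, 13, 14.

0, 1, 4, 5, 9, 13, 14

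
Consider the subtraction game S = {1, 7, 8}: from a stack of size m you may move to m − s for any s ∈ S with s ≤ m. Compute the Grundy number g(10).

Grundy values for subtraction set {1, 7, 8}:
g(0) = mex{} = 0
g(1) = mex{0} = 1
g(2) = mex{1} = 0
g(3) = mex{0} = 1
g(4) = mex{1} = 0
g(5) = mex{0} = 1
g(6) = mex{1} = 0
g(7) = mex{0} = 1
g(8) = mex{0,1} = 2
g(9) = mex{0,1,2} = 3
g(10) = mex{0,1,3} = 2
So g(10) = 2.

2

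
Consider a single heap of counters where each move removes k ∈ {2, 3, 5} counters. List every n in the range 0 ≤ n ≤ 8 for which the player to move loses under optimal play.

0, 1, 7, 8

Compute g(0), g(1), … for moves {2, 3, 5}:
g(0) = mex{} = 0
g(1) = mex{} = 0
g(2) = mex{0} = 1
g(3) = mex{0} = 1
g(4) = mex{0,1} = 2
g(5) = mex{0,1} = 2
g(6) = mex{0,1,2} = 3
g(7) = mex{1,2} = 0
g(8) = mex{1,2,3} = 0
The P-positions (g = 0) in 0..8 are 0, 1, 7, 8.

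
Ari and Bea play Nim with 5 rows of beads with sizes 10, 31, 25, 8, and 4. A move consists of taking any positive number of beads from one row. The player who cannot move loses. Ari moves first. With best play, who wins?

Bea wins

Nim-sum: 10 ^ 31 ^ 25 ^ 8 ^ 4 = 0.
The nim-sum is 0, so this is a P-position: the player to move is in a losing position under optimal play; Ari is about to move from it and so loses — Bea wins.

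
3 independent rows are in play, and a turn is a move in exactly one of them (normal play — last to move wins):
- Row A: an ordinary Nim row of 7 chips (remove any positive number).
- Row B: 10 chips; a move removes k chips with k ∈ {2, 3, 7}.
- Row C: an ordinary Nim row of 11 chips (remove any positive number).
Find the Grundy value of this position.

Row A is a plain Nim row of size 7, so its Grundy value is 7.
Build the Grundy sequence for row B with g(k) = mex{g(k−s) : s ∈ {2, 3, 7}, s ≤ k}:
k:     0  1  2  3  4  5  6  7  8  9 10
g(k):  0  0  1  1  2  0  0  1  1  2  0
So g(10) = 0.
Row C is a plain Nim row of size 11, so its Grundy value is 11.
By the Sprague-Grundy theorem, the Grundy value of a sum of independent games is the XOR of the component values.
Combined value = 7 ⊕ 0 ⊕ 11 = 12.

12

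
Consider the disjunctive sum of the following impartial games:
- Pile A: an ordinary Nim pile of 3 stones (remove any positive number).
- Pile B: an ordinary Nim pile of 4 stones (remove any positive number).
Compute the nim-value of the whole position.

7

Pile A is a plain Nim pile of size 3, so its Grundy value is 3.
Pile B is a plain Nim pile of size 4, so its Grundy value is 4.
The value of a disjunctive sum is the nim-sum of the parts.
Combined value = 3 XOR 4 = 7.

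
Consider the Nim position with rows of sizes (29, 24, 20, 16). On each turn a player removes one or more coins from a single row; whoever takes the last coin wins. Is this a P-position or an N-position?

N-position

In binary:
  11101  (29)
  11000  (24)
  10100  (20)
  10000  (16)
  -----
  00001  (1)
The nim-sum is 1 ≠ 0, so this is an N-position: the player to move can win.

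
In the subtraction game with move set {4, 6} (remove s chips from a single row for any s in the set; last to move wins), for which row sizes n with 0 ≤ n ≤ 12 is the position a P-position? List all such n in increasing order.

0, 1, 2, 3, 10, 11, 12

Grundy values for subtraction set {4, 6}:
k:     0  1  2  3  4  5  6  7  8  9 10 11 12
g(k):  0  0  0  0  1  1  1  1  2  2  0  0  0
The P-positions (g = 0) in 0..12 are 0, 1, 2, 3, 10, 11, 12.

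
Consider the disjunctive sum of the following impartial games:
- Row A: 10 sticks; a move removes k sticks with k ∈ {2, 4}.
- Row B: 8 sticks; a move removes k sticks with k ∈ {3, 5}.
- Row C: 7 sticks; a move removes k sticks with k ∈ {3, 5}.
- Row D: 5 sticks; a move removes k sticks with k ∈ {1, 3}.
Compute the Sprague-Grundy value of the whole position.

1

Grundy values for row A (subtraction set {2, 4}):
k:     0  1  2  3  4  5  6  7  8  9 10
g(k):  0  0  1  1  2  2  0  0  1  1  2
So g(10) = 2.
For row B, compute g(0), g(1), … with moves {3, 5}:
g(0) = mex{} = 0
g(1) = mex{} = 0
g(2) = mex{} = 0
g(3) = mex{0} = 1
g(4) = mex{0} = 1
g(5) = mex{0} = 1
g(6) = mex{0,1} = 2
g(7) = mex{0,1} = 2
g(8) = mex{1} = 0
So g(8) = 0.
For row C, compute g(0), g(1), … with moves {3, 5}:
g(0) = mex{} = 0
g(1) = mex{} = 0
g(2) = mex{} = 0
g(3) = mex{0} = 1
g(4) = mex{0} = 1
g(5) = mex{0} = 1
g(6) = mex{0,1} = 2
g(7) = mex{0,1} = 2
So g(7) = 2.
Grundy values for row D (subtraction set {1, 3}):
g(0) = mex{} = 0
g(1) = mex{0} = 1
g(2) = mex{1} = 0
g(3) = mex{0} = 1
g(4) = mex{1} = 0
g(5) = mex{0} = 1
So g(5) = 1.
The value of a disjunctive sum is the nim-sum of the parts.
Combined value = 2 ⊕ 0 ⊕ 2 ⊕ 1 = 1.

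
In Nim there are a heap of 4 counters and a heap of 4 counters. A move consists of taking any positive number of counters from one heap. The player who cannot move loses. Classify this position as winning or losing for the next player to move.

Losing position

Compute the nim-sum pairwise:
4 ^ 4 = 0
The nim-sum is 0, so this is a P-position: the player to move is in a losing position under optimal play.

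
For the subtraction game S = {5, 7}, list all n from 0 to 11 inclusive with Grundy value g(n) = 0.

0, 1, 2, 3, 4

Build the Grundy sequence with g(k) = mex{g(k−s) : s ∈ {5, 7}, s ≤ k}:
k:     0  1  2  3  4  5  6  7  8  9 10 11
g(k):  0  0  0  0  0  1  1  1  1  1  2  2
The P-positions (g = 0) in 0..11 are 0, 1, 2, 3, 4.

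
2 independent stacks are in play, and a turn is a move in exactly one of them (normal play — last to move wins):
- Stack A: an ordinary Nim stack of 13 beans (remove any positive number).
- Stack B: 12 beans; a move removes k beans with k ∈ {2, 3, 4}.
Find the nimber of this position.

Stack A is a plain Nim stack of size 13, so its Grundy value is 13.
Build the Grundy sequence for stack B with g(k) = mex{g(k−s) : s ∈ {2, 3, 4}, s ≤ k}:
g(0) = mex{} = 0
g(1) = mex{} = 0
g(2) = mex{0} = 1
g(3) = mex{0} = 1
g(4) = mex{0,1} = 2
g(5) = mex{0,1} = 2
g(6) = mex{1,2} = 0
g(7) = mex{1,2} = 0
g(8) = mex{0,2} = 1
g(9) = mex{0,2} = 1
g(10) = mex{0,1} = 2
g(11) = mex{0,1} = 2
g(12) = mex{1,2} = 0
So g(12) = 0.
By the Sprague-Grundy theorem, the Grundy value of a sum of independent games is the XOR of the component values.
Combined value = 13 ⊕ 0 = 13.

13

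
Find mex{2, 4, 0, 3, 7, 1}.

5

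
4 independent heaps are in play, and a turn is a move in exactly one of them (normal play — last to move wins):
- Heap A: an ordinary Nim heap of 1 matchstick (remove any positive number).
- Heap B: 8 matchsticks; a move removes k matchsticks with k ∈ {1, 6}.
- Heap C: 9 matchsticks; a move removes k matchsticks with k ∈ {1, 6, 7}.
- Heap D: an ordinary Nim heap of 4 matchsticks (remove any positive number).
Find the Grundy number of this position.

Heap A is a plain Nim heap of size 1, so its Grundy value is 1.
Grundy values for heap B (subtraction set {1, 6}):
k:     0  1  2  3  4  5  6  7  8
g(k):  0  1  0  1  0  1  2  0  1
So g(8) = 1.
Grundy values for heap C (subtraction set {1, 6, 7}):
g(0) = mex{} = 0
g(1) = mex{0} = 1
g(2) = mex{1} = 0
g(3) = mex{0} = 1
g(4) = mex{1} = 0
g(5) = mex{0} = 1
g(6) = mex{0,1} = 2
g(7) = mex{0,1,2} = 3
g(8) = mex{0,1,3} = 2
g(9) = mex{0,1,2} = 3
So g(9) = 3.
Heap D is a plain Nim heap of size 4, so its Grundy value is 4.
The value of a disjunctive sum is the nim-sum of the parts.
Combined value = 1 XOR 1 XOR 3 XOR 4 = 7.

7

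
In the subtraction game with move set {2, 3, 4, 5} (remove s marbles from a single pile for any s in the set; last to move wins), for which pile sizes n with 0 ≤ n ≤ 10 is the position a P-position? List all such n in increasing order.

0, 1, 7, 8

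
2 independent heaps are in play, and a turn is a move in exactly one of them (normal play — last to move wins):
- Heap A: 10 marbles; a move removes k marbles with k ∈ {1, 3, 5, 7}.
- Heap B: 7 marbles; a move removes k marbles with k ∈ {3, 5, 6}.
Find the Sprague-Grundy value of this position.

2

Build the Grundy sequence for heap A with g(k) = mex{g(k−s) : s ∈ {1, 3, 5, 7}, s ≤ k}:
k:     0  1  2  3  4  5  6  7  8  9 10
g(k):  0  1  0  1  0  1  0  1  0  1  0
So g(10) = 0.
Build the Grundy sequence for heap B with g(k) = mex{g(k−s) : s ∈ {3, 5, 6}, s ≤ k}:
k:     0  1  2  3  4  5  6  7
g(k):  0  0  0  1  1  1  2  2
So g(7) = 2.
The value of a disjunctive sum is the nim-sum of the parts.
Combined value = 0 XOR 2 = 2.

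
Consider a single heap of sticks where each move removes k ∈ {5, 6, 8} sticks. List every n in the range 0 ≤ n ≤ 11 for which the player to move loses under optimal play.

0, 1, 2, 3, 4

Build the Grundy sequence with g(k) = mex{g(k−s) : s ∈ {5, 6, 8}, s ≤ k}:
g(0) = mex{} = 0
g(1) = mex{} = 0
g(2) = mex{} = 0
g(3) = mex{} = 0
g(4) = mex{} = 0
g(5) = mex{0} = 1
g(6) = mex{0} = 1
g(7) = mex{0} = 1
g(8) = mex{0} = 1
g(9) = mex{0} = 1
g(10) = mex{0,1} = 2
g(11) = mex{0,1} = 2
The P-positions (g = 0) in 0..11 are 0, 1, 2, 3, 4.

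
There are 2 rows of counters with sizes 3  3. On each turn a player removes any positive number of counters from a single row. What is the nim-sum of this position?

0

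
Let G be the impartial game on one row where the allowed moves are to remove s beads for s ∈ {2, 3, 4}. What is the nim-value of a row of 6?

Grundy values for subtraction set {2, 3, 4}:
k:     0  1  2  3  4  5  6
g(k):  0  0  1  1  2  2  0
So g(6) = 0.

0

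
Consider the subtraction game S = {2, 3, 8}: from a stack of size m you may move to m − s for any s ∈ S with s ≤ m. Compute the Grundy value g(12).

Build the Grundy sequence with g(k) = mex{g(k−s) : s ∈ {2, 3, 8}, s ≤ k}:
g(0) = mex{} = 0
g(1) = mex{} = 0
g(2) = mex{0} = 1
g(3) = mex{0} = 1
g(4) = mex{0,1} = 2
g(5) = mex{1} = 0
g(6) = mex{1,2} = 0
g(7) = mex{0,2} = 1
g(8) = mex{0} = 1
g(9) = mex{0,1} = 2
g(10) = mex{1} = 0
g(11) = mex{1,2} = 0
g(12) = mex{0,2} = 1
So g(12) = 1.

1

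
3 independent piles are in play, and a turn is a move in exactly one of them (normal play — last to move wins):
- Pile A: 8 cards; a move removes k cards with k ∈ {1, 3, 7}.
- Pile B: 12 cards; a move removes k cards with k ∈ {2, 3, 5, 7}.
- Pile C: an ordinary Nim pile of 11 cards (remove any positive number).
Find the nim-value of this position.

10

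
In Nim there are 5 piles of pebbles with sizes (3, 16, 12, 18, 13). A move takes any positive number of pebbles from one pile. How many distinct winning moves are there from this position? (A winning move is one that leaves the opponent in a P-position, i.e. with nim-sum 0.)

Compute the nim-sum pairwise:
3 ⊕ 16 = 19
19 ⊕ 12 = 31
31 ⊕ 18 = 13
13 ⊕ 13 = 0
The nim-sum is already 0, so every move leaves a nonzero nim-sum — there are no winning moves.

0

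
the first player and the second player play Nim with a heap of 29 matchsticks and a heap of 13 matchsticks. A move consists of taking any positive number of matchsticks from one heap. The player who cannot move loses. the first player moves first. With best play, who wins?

Nim-sum: 29 XOR 13 = 16.
The nim-sum is 16 ≠ 0, so this is an N-position: the player to move can win; the first player has a winning move.

the first player wins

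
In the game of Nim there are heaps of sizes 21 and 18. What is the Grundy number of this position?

7

Nim-sum: 21 XOR 18 = 7.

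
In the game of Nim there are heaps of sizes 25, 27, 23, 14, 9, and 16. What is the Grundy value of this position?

2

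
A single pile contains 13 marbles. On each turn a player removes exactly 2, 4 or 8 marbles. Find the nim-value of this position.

Build the Grundy sequence with g(k) = mex{g(k−s) : s ∈ {2, 4, 8}, s ≤ k}:
g(0) = mex{} = 0
g(1) = mex{} = 0
g(2) = mex{0} = 1
g(3) = mex{0} = 1
g(4) = mex{0,1} = 2
g(5) = mex{0,1} = 2
g(6) = mex{1,2} = 0
g(7) = mex{1,2} = 0
g(8) = mex{0,2} = 1
g(9) = mex{0,2} = 1
g(10) = mex{0,1} = 2
g(11) = mex{0,1} = 2
g(12) = mex{1,2} = 0
g(13) = mex{1,2} = 0
So g(13) = 0.

0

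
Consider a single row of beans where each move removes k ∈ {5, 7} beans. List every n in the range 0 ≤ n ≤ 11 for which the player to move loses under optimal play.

0, 1, 2, 3, 4

Build the Grundy sequence with g(k) = mex{g(k−s) : s ∈ {5, 7}, s ≤ k}:
g(0) = mex{} = 0
g(1) = mex{} = 0
g(2) = mex{} = 0
g(3) = mex{} = 0
g(4) = mex{} = 0
g(5) = mex{0} = 1
g(6) = mex{0} = 1
g(7) = mex{0} = 1
g(8) = mex{0} = 1
g(9) = mex{0} = 1
g(10) = mex{0,1} = 2
g(11) = mex{0,1} = 2
The P-positions (g = 0) in 0..11 are 0, 1, 2, 3, 4.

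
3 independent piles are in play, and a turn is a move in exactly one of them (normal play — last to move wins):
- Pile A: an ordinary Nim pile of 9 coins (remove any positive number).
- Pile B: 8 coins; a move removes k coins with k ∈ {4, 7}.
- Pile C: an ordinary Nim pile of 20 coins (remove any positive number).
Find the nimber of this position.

31

Pile A is a plain Nim pile of size 9, so its Grundy value is 9.
Grundy values for pile B (subtraction set {4, 7}):
k:     0  1  2  3  4  5  6  7  8
g(k):  0  0  0  0  1  1  1  1  2
So g(8) = 2.
Pile C is a plain Nim pile of size 20, so its Grundy value is 20.
The value of a disjunctive sum is the nim-sum of the parts.
Combined value = 9 ⊕ 2 ⊕ 20 = 31.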